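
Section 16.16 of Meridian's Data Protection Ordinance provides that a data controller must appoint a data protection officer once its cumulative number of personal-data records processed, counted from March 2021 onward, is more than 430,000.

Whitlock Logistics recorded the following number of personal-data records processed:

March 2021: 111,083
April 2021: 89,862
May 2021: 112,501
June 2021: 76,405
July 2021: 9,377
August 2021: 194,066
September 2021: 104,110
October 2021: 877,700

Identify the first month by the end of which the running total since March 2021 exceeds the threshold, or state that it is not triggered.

Through March 2021: 111,083
Through April 2021: 200,945
Through May 2021: 313,446
Through June 2021: 389,851
Through July 2021: 399,228
Through August 2021: 593,294 ← exceeds threshold

August 2021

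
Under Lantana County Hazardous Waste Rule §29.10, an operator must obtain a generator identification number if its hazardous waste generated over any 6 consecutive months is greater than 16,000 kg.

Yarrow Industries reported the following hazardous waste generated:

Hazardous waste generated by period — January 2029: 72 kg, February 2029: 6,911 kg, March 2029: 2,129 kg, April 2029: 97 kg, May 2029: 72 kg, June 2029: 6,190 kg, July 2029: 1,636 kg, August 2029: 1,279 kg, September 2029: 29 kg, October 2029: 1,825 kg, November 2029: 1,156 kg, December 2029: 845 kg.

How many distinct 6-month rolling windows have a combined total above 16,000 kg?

1

January 2029–June 2029: 72 kg + 6,911 kg + 2,129 kg + 97 kg + 72 kg + 6,190 kg = 15,471 kg (under)
February 2029–July 2029: 6,911 kg + 2,129 kg + 97 kg + 72 kg + 6,190 kg + 1,636 kg = 17,035 kg (over)
March 2029–August 2029: 2,129 kg + 97 kg + 72 kg + 6,190 kg + 1,636 kg + 1,279 kg = 11,403 kg (under)
April 2029–September 2029: 97 kg + 72 kg + 6,190 kg + 1,636 kg + 1,279 kg + 29 kg = 9,303 kg (under)
May 2029–October 2029: 72 kg + 6,190 kg + 1,636 kg + 1,279 kg + 29 kg + 1,825 kg = 11,031 kg (under)
June 2029–November 2029: 6,190 kg + 1,636 kg + 1,279 kg + 29 kg + 1,825 kg + 1,156 kg = 12,115 kg (under)
July 2029–December 2029: 1,636 kg + 1,279 kg + 29 kg + 1,825 kg + 1,156 kg + 845 kg = 6,770 kg (under)
1 window exceeds the threshold.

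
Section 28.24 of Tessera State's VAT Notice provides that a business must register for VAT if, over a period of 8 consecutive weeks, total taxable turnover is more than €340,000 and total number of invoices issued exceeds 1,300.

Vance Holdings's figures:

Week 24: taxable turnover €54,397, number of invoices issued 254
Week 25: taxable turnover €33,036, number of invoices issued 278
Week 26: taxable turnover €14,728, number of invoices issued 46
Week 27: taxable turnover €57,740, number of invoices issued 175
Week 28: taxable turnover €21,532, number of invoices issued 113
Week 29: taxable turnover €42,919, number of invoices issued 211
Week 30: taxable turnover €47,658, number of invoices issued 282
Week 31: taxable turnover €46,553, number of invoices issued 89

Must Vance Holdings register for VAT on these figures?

Total taxable turnover: €54,397 + €33,036 + €14,728 + €57,740 + €21,532 + €42,919 + €47,658 + €46,553 = €318,563 (≤ €340,000).
Total number of invoices issued: 254 + 278 + 46 + 175 + 113 + 211 + 282 + 89 = 1,448 (> 1,300).
The test is 'and': the rule requires both, and at least one is not exceeded.

No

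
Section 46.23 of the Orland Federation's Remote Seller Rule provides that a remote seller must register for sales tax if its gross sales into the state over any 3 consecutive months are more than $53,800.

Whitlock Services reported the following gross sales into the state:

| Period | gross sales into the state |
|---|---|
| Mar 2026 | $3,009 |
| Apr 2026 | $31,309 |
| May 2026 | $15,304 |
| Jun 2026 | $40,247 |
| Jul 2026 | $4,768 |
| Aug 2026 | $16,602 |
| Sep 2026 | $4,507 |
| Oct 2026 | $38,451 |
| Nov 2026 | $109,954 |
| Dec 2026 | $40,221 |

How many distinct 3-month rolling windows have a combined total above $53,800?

6

Mar 2026–May 2026: $3,009 + $31,309 + $15,304 = $49,622 (under)
Apr 2026–Jun 2026: $31,309 + $15,304 + $40,247 = $86,860 (over)
May 2026–Jul 2026: $15,304 + $40,247 + $4,768 = $60,319 (over)
Jun 2026–Aug 2026: $40,247 + $4,768 + $16,602 = $61,617 (over)
Jul 2026–Sep 2026: $4,768 + $16,602 + $4,507 = $25,877 (under)
Aug 2026–Oct 2026: $16,602 + $4,507 + $38,451 = $59,560 (over)
Sep 2026–Nov 2026: $4,507 + $38,451 + $109,954 = $152,912 (over)
Oct 2026–Dec 2026: $38,451 + $109,954 + $40,221 = $188,626 (over)
6 windows exceed the threshold.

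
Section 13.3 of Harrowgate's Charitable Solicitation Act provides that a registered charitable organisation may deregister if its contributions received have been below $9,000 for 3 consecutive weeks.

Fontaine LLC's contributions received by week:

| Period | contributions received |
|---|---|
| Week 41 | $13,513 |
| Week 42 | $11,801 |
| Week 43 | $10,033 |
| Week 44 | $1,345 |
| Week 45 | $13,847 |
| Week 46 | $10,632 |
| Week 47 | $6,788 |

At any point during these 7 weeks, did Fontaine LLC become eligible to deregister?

No

Weeks below $9,000: Week 44, Week 47.
Longest run of consecutive weeks below the threshold: 1.
1 < 3, so Fontaine LLC never became eligible.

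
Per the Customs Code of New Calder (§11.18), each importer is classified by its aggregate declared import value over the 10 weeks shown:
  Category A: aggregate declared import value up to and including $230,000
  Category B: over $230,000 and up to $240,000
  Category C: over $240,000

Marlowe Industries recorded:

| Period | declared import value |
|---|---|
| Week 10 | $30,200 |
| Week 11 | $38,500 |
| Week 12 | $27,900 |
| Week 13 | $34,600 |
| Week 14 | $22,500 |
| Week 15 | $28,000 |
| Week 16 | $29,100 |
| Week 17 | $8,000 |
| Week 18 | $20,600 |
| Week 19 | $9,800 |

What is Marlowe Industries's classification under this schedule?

Aggregate declared import value: $30,200 + $38,500 + $27,900 + $34,600 + $22,500 + $28,000 + $29,100 + $8,000 + $20,600 + $9,800 = $249,200.
$249,200 > $240,000, so Category C applies.

Category C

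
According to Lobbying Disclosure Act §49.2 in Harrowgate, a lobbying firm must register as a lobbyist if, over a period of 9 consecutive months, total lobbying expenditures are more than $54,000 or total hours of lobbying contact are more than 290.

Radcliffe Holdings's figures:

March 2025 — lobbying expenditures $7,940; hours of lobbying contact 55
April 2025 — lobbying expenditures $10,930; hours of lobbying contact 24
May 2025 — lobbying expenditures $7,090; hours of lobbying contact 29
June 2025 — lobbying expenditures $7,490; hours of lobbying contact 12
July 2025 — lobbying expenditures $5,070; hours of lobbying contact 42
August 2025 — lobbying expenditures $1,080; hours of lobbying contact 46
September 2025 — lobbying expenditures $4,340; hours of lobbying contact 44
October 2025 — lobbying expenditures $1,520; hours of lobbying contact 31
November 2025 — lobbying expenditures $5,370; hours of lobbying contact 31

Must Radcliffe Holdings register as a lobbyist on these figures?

Yes

Total lobbying expenditures: $7,940 + $10,930 + $7,090 + $7,490 + $5,070 + $1,080 + $4,340 + $1,520 + $5,370 = $50,830 (≤ $54,000).
Total hours of lobbying contact: 55 + 24 + 29 + 12 + 42 + 46 + 44 + 31 + 31 = 314 (> 290).
The test is 'or': at least one threshold is exceeded.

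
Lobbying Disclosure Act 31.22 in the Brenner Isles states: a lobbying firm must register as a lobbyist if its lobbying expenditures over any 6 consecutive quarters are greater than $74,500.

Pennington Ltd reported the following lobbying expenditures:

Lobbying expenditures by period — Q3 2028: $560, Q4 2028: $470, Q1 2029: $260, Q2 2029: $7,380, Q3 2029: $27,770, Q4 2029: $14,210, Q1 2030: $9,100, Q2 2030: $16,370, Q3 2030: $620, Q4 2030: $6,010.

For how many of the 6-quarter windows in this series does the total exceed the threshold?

2

Q3 2028–Q4 2029: $560 + $470 + $260 + $7,380 + $27,770 + $14,210 = $50,650 (under)
Q4 2028–Q1 2030: $470 + $260 + $7,380 + $27,770 + $14,210 + $9,100 = $59,190 (under)
Q1 2029–Q2 2030: $260 + $7,380 + $27,770 + $14,210 + $9,100 + $16,370 = $75,090 (over)
Q2 2029–Q3 2030: $7,380 + $27,770 + $14,210 + $9,100 + $16,370 + $620 = $75,450 (over)
Q3 2029–Q4 2030: $27,770 + $14,210 + $9,100 + $16,370 + $620 + $6,010 = $74,080 (under)
2 windows exceed the threshold.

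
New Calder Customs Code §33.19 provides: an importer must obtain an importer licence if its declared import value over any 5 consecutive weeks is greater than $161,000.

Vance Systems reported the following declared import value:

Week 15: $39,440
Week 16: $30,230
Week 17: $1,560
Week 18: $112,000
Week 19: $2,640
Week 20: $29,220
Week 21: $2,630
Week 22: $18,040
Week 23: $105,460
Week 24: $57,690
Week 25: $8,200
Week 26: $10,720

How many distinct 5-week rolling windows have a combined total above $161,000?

Week 15–Week 19: $39,440 + $30,230 + $1,560 + $112,000 + $2,640 = $185,870 (over)
Week 16–Week 20: $30,230 + $1,560 + $112,000 + $2,640 + $29,220 = $175,650 (over)
Week 17–Week 21: $1,560 + $112,000 + $2,640 + $29,220 + $2,630 = $148,050 (under)
Week 18–Week 22: $112,000 + $2,640 + $29,220 + $2,630 + $18,040 = $164,530 (over)
Week 19–Week 23: $2,640 + $29,220 + $2,630 + $18,040 + $105,460 = $157,990 (under)
Week 20–Week 24: $29,220 + $2,630 + $18,040 + $105,460 + $57,690 = $213,040 (over)
Week 21–Week 25: $2,630 + $18,040 + $105,460 + $57,690 + $8,200 = $192,020 (over)
Week 22–Week 26: $18,040 + $105,460 + $57,690 + $8,200 + $10,720 = $200,110 (over)
6 windows exceed the threshold.

6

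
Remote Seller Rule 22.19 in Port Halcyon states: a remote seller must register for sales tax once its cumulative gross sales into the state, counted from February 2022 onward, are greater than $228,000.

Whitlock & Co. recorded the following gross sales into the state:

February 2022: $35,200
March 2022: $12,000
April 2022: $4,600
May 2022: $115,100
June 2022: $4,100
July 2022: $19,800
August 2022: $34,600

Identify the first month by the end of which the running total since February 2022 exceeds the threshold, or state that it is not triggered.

Not triggered

Through February 2022: $35,200
Through March 2022: $47,200
Through April 2022: $51,800
Through May 2022: $166,900
Through June 2022: $171,000
Through July 2022: $190,800
Through August 2022: $225,400
Final cumulative total $225,400 ≤ $228,000; the threshold is never exceeded.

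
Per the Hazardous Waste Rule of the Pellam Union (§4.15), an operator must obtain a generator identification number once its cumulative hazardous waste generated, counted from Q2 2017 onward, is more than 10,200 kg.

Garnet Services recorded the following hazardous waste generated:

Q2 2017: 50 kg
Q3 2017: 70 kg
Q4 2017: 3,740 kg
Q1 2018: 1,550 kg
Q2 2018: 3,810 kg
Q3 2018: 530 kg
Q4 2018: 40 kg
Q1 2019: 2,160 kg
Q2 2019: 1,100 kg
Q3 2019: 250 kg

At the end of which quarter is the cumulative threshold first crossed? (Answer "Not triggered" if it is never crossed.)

Q1 2019

Through Q2 2017: 50 kg
Through Q3 2017: 120 kg
Through Q4 2017: 3,860 kg
Through Q1 2018: 5,410 kg
Through Q2 2018: 9,220 kg
Through Q3 2018: 9,750 kg
Through Q4 2018: 9,790 kg
Through Q1 2019: 11,950 kg ← exceeds threshold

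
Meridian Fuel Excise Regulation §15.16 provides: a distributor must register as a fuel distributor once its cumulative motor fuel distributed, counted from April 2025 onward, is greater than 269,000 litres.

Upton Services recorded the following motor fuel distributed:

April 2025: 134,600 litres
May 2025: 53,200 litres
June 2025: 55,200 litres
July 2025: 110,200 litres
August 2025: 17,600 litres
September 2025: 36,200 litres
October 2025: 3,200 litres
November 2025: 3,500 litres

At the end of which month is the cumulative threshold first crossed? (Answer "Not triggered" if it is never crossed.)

July 2025

Through April 2025: 134,600 litres
Through May 2025: 187,800 litres
Through June 2025: 243,000 litres
Through July 2025: 353,200 litres ← exceeds threshold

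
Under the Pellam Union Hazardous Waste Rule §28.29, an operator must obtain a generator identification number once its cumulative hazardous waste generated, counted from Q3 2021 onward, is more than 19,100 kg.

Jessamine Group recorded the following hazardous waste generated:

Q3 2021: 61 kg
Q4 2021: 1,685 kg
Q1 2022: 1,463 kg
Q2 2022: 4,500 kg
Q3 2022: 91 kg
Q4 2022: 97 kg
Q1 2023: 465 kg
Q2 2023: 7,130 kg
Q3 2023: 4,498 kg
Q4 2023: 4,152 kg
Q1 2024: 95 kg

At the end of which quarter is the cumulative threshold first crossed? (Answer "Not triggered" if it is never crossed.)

Through Q3 2021: 61 kg
Through Q4 2021: 1,746 kg
Through Q1 2022: 3,209 kg
Through Q2 2022: 7,709 kg
Through Q3 2022: 7,800 kg
Through Q4 2022: 7,897 kg
Through Q1 2023: 8,362 kg
Through Q2 2023: 15,492 kg
Through Q3 2023: 19,990 kg ← exceeds threshold

Q3 2023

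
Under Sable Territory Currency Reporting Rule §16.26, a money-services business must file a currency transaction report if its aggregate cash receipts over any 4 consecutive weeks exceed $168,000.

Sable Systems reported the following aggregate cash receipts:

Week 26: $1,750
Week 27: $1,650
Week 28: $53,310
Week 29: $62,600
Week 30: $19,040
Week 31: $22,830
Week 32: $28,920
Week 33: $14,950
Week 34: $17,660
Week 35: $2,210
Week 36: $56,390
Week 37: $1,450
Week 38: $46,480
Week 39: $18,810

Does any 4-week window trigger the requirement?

No

Week 26–Week 29: $1,750 + $1,650 + $53,310 + $62,600 = $119,310 (under)
Week 27–Week 30: $1,650 + $53,310 + $62,600 + $19,040 = $136,600 (under)
Week 28–Week 31: $53,310 + $62,600 + $19,040 + $22,830 = $157,780 (under)
Week 29–Week 32: $62,600 + $19,040 + $22,830 + $28,920 = $133,390 (under)
Week 30–Week 33: $19,040 + $22,830 + $28,920 + $14,950 = $85,740 (under)
Week 31–Week 34: $22,830 + $28,920 + $14,950 + $17,660 = $84,360 (under)
Week 32–Week 35: $28,920 + $14,950 + $17,660 + $2,210 = $63,740 (under)
Week 33–Week 36: $14,950 + $17,660 + $2,210 + $56,390 = $91,210 (under)
Week 34–Week 37: $17,660 + $2,210 + $56,390 + $1,450 = $77,710 (under)
Week 35–Week 38: $2,210 + $56,390 + $1,450 + $46,480 = $106,530 (under)
Week 36–Week 39: $56,390 + $1,450 + $46,480 + $18,810 = $123,130 (under)
No window exceeds $168,000.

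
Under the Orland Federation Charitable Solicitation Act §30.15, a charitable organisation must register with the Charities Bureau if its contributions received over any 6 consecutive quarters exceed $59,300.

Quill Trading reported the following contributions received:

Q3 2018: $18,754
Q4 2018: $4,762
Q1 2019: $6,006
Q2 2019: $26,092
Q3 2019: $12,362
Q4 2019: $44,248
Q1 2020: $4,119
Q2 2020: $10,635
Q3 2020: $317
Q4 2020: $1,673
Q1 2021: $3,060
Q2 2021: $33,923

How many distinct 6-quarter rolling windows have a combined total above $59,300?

Q3 2018–Q4 2019: $18,754 + $4,762 + $6,006 + $26,092 + $12,362 + $44,248 = $112,224 (over)
Q4 2018–Q1 2020: $4,762 + $6,006 + $26,092 + $12,362 + $44,248 + $4,119 = $97,589 (over)
Q1 2019–Q2 2020: $6,006 + $26,092 + $12,362 + $44,248 + $4,119 + $10,635 = $103,462 (over)
Q2 2019–Q3 2020: $26,092 + $12,362 + $44,248 + $4,119 + $10,635 + $317 = $97,773 (over)
Q3 2019–Q4 2020: $12,362 + $44,248 + $4,119 + $10,635 + $317 + $1,673 = $73,354 (over)
Q4 2019–Q1 2021: $44,248 + $4,119 + $10,635 + $317 + $1,673 + $3,060 = $64,052 (over)
Q1 2020–Q2 2021: $4,119 + $10,635 + $317 + $1,673 + $3,060 + $33,923 = $53,727 (under)
6 windows exceed the threshold.

6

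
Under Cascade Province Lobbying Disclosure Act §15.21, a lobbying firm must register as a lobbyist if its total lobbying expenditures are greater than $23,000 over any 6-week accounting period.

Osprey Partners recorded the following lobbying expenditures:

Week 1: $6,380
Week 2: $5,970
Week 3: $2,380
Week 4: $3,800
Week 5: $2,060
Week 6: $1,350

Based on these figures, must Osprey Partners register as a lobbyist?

Total lobbying expenditures: $6,380 + $5,970 + $2,380 + $3,800 + $2,060 + $1,350 = $21,940.
$21,940 ≤ $23,000, so the threshold is not exceeded.

No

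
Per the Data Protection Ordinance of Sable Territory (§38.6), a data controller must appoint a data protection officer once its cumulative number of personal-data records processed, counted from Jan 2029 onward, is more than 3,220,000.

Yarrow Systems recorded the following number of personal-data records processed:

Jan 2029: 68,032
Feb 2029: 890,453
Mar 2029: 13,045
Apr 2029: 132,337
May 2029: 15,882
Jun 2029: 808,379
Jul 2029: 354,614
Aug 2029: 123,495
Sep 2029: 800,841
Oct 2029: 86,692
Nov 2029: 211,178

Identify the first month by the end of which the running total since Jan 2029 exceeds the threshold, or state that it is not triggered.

Through Jan 2029: 68,032
Through Feb 2029: 958,485
Through Mar 2029: 971,530
Through Apr 2029: 1,103,867
Through May 2029: 1,119,749
Through Jun 2029: 1,928,128
Through Jul 2029: 2,282,742
Through Aug 2029: 2,406,237
Through Sep 2029: 3,207,078
Through Oct 2029: 3,293,770 ← exceeds threshold

Oct 2029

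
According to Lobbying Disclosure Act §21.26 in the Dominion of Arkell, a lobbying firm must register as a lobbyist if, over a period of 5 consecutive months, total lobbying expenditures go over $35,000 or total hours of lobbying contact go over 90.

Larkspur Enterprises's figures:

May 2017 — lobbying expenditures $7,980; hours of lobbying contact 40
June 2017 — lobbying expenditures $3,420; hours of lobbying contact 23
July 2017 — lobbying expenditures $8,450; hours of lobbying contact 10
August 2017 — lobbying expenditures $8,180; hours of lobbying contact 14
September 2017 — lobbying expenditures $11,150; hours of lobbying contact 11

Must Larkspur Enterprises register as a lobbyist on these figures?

Yes

Total lobbying expenditures: $7,980 + $3,420 + $8,450 + $8,180 + $11,150 = $39,180 (> $35,000).
Total hours of lobbying contact: 40 + 23 + 10 + 14 + 11 = 98 (> 90).
The test is 'or': at least one threshold is exceeded.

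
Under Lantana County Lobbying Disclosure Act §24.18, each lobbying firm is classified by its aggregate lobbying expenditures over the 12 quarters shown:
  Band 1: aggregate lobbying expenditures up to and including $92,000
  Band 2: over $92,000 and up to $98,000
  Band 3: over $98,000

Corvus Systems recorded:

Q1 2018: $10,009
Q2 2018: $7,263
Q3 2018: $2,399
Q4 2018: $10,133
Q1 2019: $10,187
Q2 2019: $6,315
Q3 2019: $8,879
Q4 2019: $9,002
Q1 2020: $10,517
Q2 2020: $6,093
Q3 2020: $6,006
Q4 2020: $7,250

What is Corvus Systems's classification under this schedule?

Aggregate lobbying expenditures: $10,009 + $7,263 + $2,399 + $10,133 + $10,187 + $6,315 + $8,879 + $9,002 + $10,517 + $6,093 + $6,006 + $7,250 = $94,053.
$92,000 < $94,053 ≤ $98,000, so Band 2 applies.

Band 2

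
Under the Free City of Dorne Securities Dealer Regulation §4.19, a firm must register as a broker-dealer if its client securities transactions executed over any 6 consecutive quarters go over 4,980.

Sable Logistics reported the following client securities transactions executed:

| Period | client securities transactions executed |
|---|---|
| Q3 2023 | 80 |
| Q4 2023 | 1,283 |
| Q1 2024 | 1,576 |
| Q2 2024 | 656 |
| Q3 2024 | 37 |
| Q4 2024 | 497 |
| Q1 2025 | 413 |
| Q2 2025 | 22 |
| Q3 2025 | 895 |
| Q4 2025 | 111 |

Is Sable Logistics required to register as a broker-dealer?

No

Q3 2023–Q4 2024: 80 + 1,283 + 1,576 + 656 + 37 + 497 = 4,129 (under)
Q4 2023–Q1 2025: 1,283 + 1,576 + 656 + 37 + 497 + 413 = 4,462 (under)
Q1 2024–Q2 2025: 1,576 + 656 + 37 + 497 + 413 + 22 = 3,201 (under)
Q2 2024–Q3 2025: 656 + 37 + 497 + 413 + 22 + 895 = 2,520 (under)
Q3 2024–Q4 2025: 37 + 497 + 413 + 22 + 895 + 111 = 1,975 (under)
No window exceeds 4,980.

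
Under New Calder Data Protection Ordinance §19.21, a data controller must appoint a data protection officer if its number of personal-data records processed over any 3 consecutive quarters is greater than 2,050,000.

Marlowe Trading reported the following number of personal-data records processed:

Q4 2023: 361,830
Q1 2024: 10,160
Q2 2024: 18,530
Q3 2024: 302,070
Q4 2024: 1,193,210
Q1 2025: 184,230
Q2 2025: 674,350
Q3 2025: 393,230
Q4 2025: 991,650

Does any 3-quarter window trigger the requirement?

Yes

Q4 2023–Q2 2024: 361,830 + 10,160 + 18,530 = 390,520 (under)
Q1 2024–Q3 2024: 10,160 + 18,530 + 302,070 = 330,760 (under)
Q2 2024–Q4 2024: 18,530 + 302,070 + 1,193,210 = 1,513,810 (under)
Q3 2024–Q1 2025: 302,070 + 1,193,210 + 184,230 = 1,679,510 (under)
Q4 2024–Q2 2025: 1,193,210 + 184,230 + 674,350 = 2,051,790 (over)
Q1 2025–Q3 2025: 184,230 + 674,350 + 393,230 = 1,251,810 (under)
Q2 2025–Q4 2025: 674,350 + 393,230 + 991,650 = 2,059,230 (over)
At least one window exceeds 2,050,000.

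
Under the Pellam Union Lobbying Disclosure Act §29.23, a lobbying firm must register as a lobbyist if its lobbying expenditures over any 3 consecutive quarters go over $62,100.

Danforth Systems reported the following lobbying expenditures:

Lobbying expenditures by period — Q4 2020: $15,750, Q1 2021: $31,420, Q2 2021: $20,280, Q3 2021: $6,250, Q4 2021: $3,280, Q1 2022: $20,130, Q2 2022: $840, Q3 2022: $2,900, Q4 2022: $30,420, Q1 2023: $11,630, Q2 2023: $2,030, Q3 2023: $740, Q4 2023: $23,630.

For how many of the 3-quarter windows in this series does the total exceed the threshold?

Q4 2020–Q2 2021: $15,750 + $31,420 + $20,280 = $67,450 (over)
Q1 2021–Q3 2021: $31,420 + $20,280 + $6,250 = $57,950 (under)
Q2 2021–Q4 2021: $20,280 + $6,250 + $3,280 = $29,810 (under)
Q3 2021–Q1 2022: $6,250 + $3,280 + $20,130 = $29,660 (under)
Q4 2021–Q2 2022: $3,280 + $20,130 + $840 = $24,250 (under)
Q1 2022–Q3 2022: $20,130 + $840 + $2,900 = $23,870 (under)
Q2 2022–Q4 2022: $840 + $2,900 + $30,420 = $34,160 (under)
Q3 2022–Q1 2023: $2,900 + $30,420 + $11,630 = $44,950 (under)
Q4 2022–Q2 2023: $30,420 + $11,630 + $2,030 = $44,080 (under)
Q1 2023–Q3 2023: $11,630 + $2,030 + $740 = $14,400 (under)
Q2 2023–Q4 2023: $2,030 + $740 + $23,630 = $26,400 (under)
1 window exceeds the threshold.

1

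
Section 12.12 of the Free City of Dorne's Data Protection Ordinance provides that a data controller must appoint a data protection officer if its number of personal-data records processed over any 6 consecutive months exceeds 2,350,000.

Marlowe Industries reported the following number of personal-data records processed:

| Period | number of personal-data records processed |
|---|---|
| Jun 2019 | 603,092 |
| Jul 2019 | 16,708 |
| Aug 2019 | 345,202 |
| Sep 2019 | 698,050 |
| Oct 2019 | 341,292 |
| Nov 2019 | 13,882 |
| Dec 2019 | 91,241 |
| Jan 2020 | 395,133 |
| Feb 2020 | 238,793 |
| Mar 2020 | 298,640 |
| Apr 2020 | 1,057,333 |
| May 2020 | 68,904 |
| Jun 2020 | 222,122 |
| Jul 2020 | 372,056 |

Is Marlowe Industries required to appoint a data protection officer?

Jun 2019–Nov 2019: 603,092 + 16,708 + 345,202 + 698,050 + 341,292 + 13,882 = 2,018,226 (under)
Jul 2019–Dec 2019: 16,708 + 345,202 + 698,050 + 341,292 + 13,882 + 91,241 = 1,506,375 (under)
Aug 2019–Jan 2020: 345,202 + 698,050 + 341,292 + 13,882 + 91,241 + 395,133 = 1,884,800 (under)
Sep 2019–Feb 2020: 698,050 + 341,292 + 13,882 + 91,241 + 395,133 + 238,793 = 1,778,391 (under)
Oct 2019–Mar 2020: 341,292 + 13,882 + 91,241 + 395,133 + 238,793 + 298,640 = 1,378,981 (under)
Nov 2019–Apr 2020: 13,882 + 91,241 + 395,133 + 238,793 + 298,640 + 1,057,333 = 2,095,022 (under)
Dec 2019–May 2020: 91,241 + 395,133 + 238,793 + 298,640 + 1,057,333 + 68,904 = 2,150,044 (under)
Jan 2020–Jun 2020: 395,133 + 238,793 + 298,640 + 1,057,333 + 68,904 + 222,122 = 2,280,925 (under)
Feb 2020–Jul 2020: 238,793 + 298,640 + 1,057,333 + 68,904 + 222,122 + 372,056 = 2,257,848 (under)
No window exceeds 2,350,000.

No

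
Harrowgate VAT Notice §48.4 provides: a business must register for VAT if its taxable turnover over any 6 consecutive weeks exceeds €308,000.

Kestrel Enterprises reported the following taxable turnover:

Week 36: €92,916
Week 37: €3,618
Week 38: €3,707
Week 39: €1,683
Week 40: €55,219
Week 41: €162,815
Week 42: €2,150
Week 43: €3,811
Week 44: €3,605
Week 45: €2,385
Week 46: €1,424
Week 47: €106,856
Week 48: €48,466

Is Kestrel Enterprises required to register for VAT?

Yes

Week 36–Week 41: €92,916 + €3,618 + €3,707 + €1,683 + €55,219 + €162,815 = €319,958 (over)
Week 37–Week 42: €3,618 + €3,707 + €1,683 + €55,219 + €162,815 + €2,150 = €229,192 (under)
Week 38–Week 43: €3,707 + €1,683 + €55,219 + €162,815 + €2,150 + €3,811 = €229,385 (under)
Week 39–Week 44: €1,683 + €55,219 + €162,815 + €2,150 + €3,811 + €3,605 = €229,283 (under)
Week 40–Week 45: €55,219 + €162,815 + €2,150 + €3,811 + €3,605 + €2,385 = €229,985 (under)
Week 41–Week 46: €162,815 + €2,150 + €3,811 + €3,605 + €2,385 + €1,424 = €176,190 (under)
Week 42–Week 47: €2,150 + €3,811 + €3,605 + €2,385 + €1,424 + €106,856 = €120,231 (under)
Week 43–Week 48: €3,811 + €3,605 + €2,385 + €1,424 + €106,856 + €48,466 = €166,547 (under)
At least one window exceeds €308,000.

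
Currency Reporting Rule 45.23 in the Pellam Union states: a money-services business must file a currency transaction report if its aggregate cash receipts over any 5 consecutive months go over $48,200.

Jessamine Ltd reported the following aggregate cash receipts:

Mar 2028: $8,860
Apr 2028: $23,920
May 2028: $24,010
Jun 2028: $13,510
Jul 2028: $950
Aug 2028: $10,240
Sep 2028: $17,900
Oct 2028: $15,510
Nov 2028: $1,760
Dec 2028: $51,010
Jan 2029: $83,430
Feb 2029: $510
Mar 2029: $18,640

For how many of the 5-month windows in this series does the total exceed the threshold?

8

Mar 2028–Jul 2028: $8,860 + $23,920 + $24,010 + $13,510 + $950 = $71,250 (over)
Apr 2028–Aug 2028: $23,920 + $24,010 + $13,510 + $950 + $10,240 = $72,630 (over)
May 2028–Sep 2028: $24,010 + $13,510 + $950 + $10,240 + $17,900 = $66,610 (over)
Jun 2028–Oct 2028: $13,510 + $950 + $10,240 + $17,900 + $15,510 = $58,110 (over)
Jul 2028–Nov 2028: $950 + $10,240 + $17,900 + $15,510 + $1,760 = $46,360 (under)
Aug 2028–Dec 2028: $10,240 + $17,900 + $15,510 + $1,760 + $51,010 = $96,420 (over)
Sep 2028–Jan 2029: $17,900 + $15,510 + $1,760 + $51,010 + $83,430 = $169,610 (over)
Oct 2028–Feb 2029: $15,510 + $1,760 + $51,010 + $83,430 + $510 = $152,220 (over)
Nov 2028–Mar 2029: $1,760 + $51,010 + $83,430 + $510 + $18,640 = $155,350 (over)
8 windows exceed the threshold.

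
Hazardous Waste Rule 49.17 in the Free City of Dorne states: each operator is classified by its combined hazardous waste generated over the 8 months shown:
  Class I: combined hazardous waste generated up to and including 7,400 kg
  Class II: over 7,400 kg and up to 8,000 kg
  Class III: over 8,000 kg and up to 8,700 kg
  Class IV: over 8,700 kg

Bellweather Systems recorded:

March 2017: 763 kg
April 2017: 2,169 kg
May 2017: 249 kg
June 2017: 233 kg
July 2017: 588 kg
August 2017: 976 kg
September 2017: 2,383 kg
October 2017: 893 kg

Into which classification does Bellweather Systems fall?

Combined hazardous waste generated: 763 kg + 2,169 kg + 249 kg + 233 kg + 588 kg + 976 kg + 2,383 kg + 893 kg = 8,254 kg.
8,000 kg < 8,254 kg ≤ 8,700 kg, so Class III applies.

Class III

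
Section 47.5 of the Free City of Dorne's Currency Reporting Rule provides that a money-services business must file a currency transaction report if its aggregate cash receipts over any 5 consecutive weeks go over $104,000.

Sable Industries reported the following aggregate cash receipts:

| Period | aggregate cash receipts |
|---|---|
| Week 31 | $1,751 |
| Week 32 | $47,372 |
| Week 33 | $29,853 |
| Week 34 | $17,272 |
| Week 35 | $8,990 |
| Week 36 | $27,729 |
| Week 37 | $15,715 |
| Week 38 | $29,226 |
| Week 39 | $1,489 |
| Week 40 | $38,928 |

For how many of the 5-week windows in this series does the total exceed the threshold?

Week 31–Week 35: $1,751 + $47,372 + $29,853 + $17,272 + $8,990 = $105,238 (over)
Week 32–Week 36: $47,372 + $29,853 + $17,272 + $8,990 + $27,729 = $131,216 (over)
Week 33–Week 37: $29,853 + $17,272 + $8,990 + $27,729 + $15,715 = $99,559 (under)
Week 34–Week 38: $17,272 + $8,990 + $27,729 + $15,715 + $29,226 = $98,932 (under)
Week 35–Week 39: $8,990 + $27,729 + $15,715 + $29,226 + $1,489 = $83,149 (under)
Week 36–Week 40: $27,729 + $15,715 + $29,226 + $1,489 + $38,928 = $113,087 (over)
3 windows exceed the threshold.

3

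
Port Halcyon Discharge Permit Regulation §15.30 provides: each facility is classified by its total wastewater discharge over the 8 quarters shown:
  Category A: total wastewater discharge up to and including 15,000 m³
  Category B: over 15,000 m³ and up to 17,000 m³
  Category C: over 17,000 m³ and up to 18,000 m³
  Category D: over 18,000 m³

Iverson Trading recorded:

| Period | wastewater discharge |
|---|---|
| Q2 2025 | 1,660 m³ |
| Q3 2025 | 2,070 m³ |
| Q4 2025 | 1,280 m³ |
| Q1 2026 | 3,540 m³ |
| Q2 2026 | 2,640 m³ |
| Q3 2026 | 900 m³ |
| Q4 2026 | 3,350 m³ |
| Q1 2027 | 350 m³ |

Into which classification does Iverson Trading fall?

Category B

Total wastewater discharge: 1,660 m³ + 2,070 m³ + 1,280 m³ + 3,540 m³ + 2,640 m³ + 900 m³ + 3,350 m³ + 350 m³ = 15,790 m³.
15,000 m³ < 15,790 m³ ≤ 17,000 m³, so Category B applies.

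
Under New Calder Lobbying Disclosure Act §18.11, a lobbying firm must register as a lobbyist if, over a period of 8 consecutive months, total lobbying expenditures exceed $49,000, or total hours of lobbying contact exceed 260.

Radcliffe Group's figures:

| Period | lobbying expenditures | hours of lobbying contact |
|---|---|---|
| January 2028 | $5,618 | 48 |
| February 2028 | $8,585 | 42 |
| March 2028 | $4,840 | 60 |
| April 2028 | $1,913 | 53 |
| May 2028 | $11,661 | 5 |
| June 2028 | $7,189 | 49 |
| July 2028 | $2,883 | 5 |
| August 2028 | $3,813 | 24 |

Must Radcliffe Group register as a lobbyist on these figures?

Yes

Total lobbying expenditures: $5,618 + $8,585 + $4,840 + $1,913 + $11,661 + $7,189 + $2,883 + $3,813 = $46,502 (≤ $49,000).
Total hours of lobbying contact: 48 + 42 + 60 + 53 + 5 + 49 + 5 + 24 = 286 (> 260).
The test is 'or': at least one threshold is exceeded.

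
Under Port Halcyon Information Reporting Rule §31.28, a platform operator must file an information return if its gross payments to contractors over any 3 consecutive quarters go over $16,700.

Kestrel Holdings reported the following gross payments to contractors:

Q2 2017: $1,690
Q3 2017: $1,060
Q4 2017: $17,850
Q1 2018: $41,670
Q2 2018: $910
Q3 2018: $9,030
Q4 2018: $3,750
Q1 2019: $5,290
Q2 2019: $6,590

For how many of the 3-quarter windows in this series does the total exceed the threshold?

5

Q2 2017–Q4 2017: $1,690 + $1,060 + $17,850 = $20,600 (over)
Q3 2017–Q1 2018: $1,060 + $17,850 + $41,670 = $60,580 (over)
Q4 2017–Q2 2018: $17,850 + $41,670 + $910 = $60,430 (over)
Q1 2018–Q3 2018: $41,670 + $910 + $9,030 = $51,610 (over)
Q2 2018–Q4 2018: $910 + $9,030 + $3,750 = $13,690 (under)
Q3 2018–Q1 2019: $9,030 + $3,750 + $5,290 = $18,070 (over)
Q4 2018–Q2 2019: $3,750 + $5,290 + $6,590 = $15,630 (under)
5 windows exceed the threshold.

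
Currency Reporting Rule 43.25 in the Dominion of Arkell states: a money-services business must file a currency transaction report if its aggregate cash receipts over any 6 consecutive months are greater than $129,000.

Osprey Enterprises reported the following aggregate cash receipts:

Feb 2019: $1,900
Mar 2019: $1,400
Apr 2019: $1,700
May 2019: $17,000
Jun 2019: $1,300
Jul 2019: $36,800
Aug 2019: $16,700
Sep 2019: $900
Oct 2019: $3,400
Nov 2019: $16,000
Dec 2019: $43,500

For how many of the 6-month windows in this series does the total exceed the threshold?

0

Feb 2019–Jul 2019: $1,900 + $1,400 + $1,700 + $17,000 + $1,300 + $36,800 = $60,100 (under)
Mar 2019–Aug 2019: $1,400 + $1,700 + $17,000 + $1,300 + $36,800 + $16,700 = $74,900 (under)
Apr 2019–Sep 2019: $1,700 + $17,000 + $1,300 + $36,800 + $16,700 + $900 = $74,400 (under)
May 2019–Oct 2019: $17,000 + $1,300 + $36,800 + $16,700 + $900 + $3,400 = $76,100 (under)
Jun 2019–Nov 2019: $1,300 + $36,800 + $16,700 + $900 + $3,400 + $16,000 = $75,100 (under)
Jul 2019–Dec 2019: $36,800 + $16,700 + $900 + $3,400 + $16,000 + $43,500 = $117,300 (under)
0 windows exceed the threshold.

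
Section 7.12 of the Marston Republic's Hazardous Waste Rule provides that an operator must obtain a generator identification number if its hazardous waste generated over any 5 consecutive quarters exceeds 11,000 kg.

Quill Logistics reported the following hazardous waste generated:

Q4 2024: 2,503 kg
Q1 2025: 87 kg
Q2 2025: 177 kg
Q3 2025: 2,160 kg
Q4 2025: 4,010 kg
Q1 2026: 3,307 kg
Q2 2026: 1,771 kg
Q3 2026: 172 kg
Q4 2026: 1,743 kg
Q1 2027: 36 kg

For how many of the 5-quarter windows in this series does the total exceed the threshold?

3

Q4 2024–Q4 2025: 2,503 kg + 87 kg + 177 kg + 2,160 kg + 4,010 kg = 8,937 kg (under)
Q1 2025–Q1 2026: 87 kg + 177 kg + 2,160 kg + 4,010 kg + 3,307 kg = 9,741 kg (under)
Q2 2025–Q2 2026: 177 kg + 2,160 kg + 4,010 kg + 3,307 kg + 1,771 kg = 11,425 kg (over)
Q3 2025–Q3 2026: 2,160 kg + 4,010 kg + 3,307 kg + 1,771 kg + 172 kg = 11,420 kg (over)
Q4 2025–Q4 2026: 4,010 kg + 3,307 kg + 1,771 kg + 172 kg + 1,743 kg = 11,003 kg (over)
Q1 2026–Q1 2027: 3,307 kg + 1,771 kg + 172 kg + 1,743 kg + 36 kg = 7,029 kg (under)
3 windows exceed the threshold.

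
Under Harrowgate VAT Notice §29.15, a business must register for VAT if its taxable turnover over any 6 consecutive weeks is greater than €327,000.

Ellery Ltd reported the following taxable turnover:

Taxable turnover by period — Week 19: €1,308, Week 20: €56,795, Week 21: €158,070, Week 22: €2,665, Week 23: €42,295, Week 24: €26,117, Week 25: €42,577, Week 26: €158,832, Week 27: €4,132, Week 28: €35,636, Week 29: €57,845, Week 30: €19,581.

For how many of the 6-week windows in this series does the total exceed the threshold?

Week 19–Week 24: €1,308 + €56,795 + €158,070 + €2,665 + €42,295 + €26,117 = €287,250 (under)
Week 20–Week 25: €56,795 + €158,070 + €2,665 + €42,295 + €26,117 + €42,577 = €328,519 (over)
Week 21–Week 26: €158,070 + €2,665 + €42,295 + €26,117 + €42,577 + €158,832 = €430,556 (over)
Week 22–Week 27: €2,665 + €42,295 + €26,117 + €42,577 + €158,832 + €4,132 = €276,618 (under)
Week 23–Week 28: €42,295 + €26,117 + €42,577 + €158,832 + €4,132 + €35,636 = €309,589 (under)
Week 24–Week 29: €26,117 + €42,577 + €158,832 + €4,132 + €35,636 + €57,845 = €325,139 (under)
Week 25–Week 30: €42,577 + €158,832 + €4,132 + €35,636 + €57,845 + €19,581 = €318,603 (under)
2 windows exceed the threshold.

2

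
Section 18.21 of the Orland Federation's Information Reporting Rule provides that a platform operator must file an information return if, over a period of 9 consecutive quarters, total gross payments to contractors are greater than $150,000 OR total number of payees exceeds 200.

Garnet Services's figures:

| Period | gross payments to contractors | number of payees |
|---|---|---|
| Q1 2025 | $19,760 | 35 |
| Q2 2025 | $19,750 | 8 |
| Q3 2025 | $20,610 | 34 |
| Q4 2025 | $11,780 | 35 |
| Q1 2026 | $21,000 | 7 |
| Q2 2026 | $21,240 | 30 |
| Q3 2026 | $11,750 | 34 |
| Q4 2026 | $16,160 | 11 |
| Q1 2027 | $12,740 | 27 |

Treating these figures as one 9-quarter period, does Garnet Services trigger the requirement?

Total gross payments to contractors: $19,760 + $19,750 + $20,610 + $11,780 + $21,000 + $21,240 + $11,750 + $16,160 + $12,740 = $154,790 (> $150,000).
Total number of payees: 35 + 8 + 34 + 35 + 7 + 30 + 34 + 11 + 27 = 221 (> 200).
The test is 'or': at least one threshold is exceeded.

Yes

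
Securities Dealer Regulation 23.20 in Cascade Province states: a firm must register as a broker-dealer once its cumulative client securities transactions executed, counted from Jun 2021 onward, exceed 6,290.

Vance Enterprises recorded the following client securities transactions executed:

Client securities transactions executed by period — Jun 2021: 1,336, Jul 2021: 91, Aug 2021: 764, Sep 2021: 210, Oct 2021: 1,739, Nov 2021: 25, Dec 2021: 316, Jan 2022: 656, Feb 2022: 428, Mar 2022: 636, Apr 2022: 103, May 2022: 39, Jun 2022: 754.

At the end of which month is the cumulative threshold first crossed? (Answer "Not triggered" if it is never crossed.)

Through Jun 2021: 1,336
Through Jul 2021: 1,427
Through Aug 2021: 2,191
Through Sep 2021: 2,401
Through Oct 2021: 4,140
Through Nov 2021: 4,165
Through Dec 2021: 4,481
Through Jan 2022: 5,137
Through Feb 2022: 5,565
Through Mar 2022: 6,201
Through Apr 2022: 6,304 ← exceeds threshold

Apr 2022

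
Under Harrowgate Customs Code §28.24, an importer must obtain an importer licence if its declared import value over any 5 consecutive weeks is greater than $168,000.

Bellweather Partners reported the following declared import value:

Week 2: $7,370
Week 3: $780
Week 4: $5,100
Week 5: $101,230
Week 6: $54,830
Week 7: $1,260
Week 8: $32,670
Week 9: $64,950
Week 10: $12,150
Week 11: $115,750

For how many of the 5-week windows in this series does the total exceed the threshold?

4

Week 2–Week 6: $7,370 + $780 + $5,100 + $101,230 + $54,830 = $169,310 (over)
Week 3–Week 7: $780 + $5,100 + $101,230 + $54,830 + $1,260 = $163,200 (under)
Week 4–Week 8: $5,100 + $101,230 + $54,830 + $1,260 + $32,670 = $195,090 (over)
Week 5–Week 9: $101,230 + $54,830 + $1,260 + $32,670 + $64,950 = $254,940 (over)
Week 6–Week 10: $54,830 + $1,260 + $32,670 + $64,950 + $12,150 = $165,860 (under)
Week 7–Week 11: $1,260 + $32,670 + $64,950 + $12,150 + $115,750 = $226,780 (over)
4 windows exceed the threshold.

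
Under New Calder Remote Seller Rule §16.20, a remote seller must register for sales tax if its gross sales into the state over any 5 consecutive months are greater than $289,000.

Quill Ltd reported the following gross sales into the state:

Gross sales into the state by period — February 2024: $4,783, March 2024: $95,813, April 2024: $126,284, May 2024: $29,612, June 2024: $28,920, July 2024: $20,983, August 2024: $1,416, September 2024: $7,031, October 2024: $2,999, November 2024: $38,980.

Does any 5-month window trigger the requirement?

February 2024–June 2024: $4,783 + $95,813 + $126,284 + $29,612 + $28,920 = $285,412 (under)
March 2024–July 2024: $95,813 + $126,284 + $29,612 + $28,920 + $20,983 = $301,612 (over)
April 2024–August 2024: $126,284 + $29,612 + $28,920 + $20,983 + $1,416 = $207,215 (under)
May 2024–September 2024: $29,612 + $28,920 + $20,983 + $1,416 + $7,031 = $87,962 (under)
June 2024–October 2024: $28,920 + $20,983 + $1,416 + $7,031 + $2,999 = $61,349 (under)
July 2024–November 2024: $20,983 + $1,416 + $7,031 + $2,999 + $38,980 = $71,409 (under)
At least one window exceeds $289,000.

Yes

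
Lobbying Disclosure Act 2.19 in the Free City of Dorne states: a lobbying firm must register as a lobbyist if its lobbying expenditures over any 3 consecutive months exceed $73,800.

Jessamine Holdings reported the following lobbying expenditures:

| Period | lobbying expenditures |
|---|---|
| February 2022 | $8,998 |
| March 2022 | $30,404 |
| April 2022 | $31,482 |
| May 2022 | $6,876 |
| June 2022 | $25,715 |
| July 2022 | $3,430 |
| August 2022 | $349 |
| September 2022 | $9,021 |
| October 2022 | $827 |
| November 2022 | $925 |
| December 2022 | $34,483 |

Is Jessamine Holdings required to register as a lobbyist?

February 2022–April 2022: $8,998 + $30,404 + $31,482 = $70,884 (under)
March 2022–May 2022: $30,404 + $31,482 + $6,876 = $68,762 (under)
April 2022–June 2022: $31,482 + $6,876 + $25,715 = $64,073 (under)
May 2022–July 2022: $6,876 + $25,715 + $3,430 = $36,021 (under)
June 2022–August 2022: $25,715 + $3,430 + $349 = $29,494 (under)
July 2022–September 2022: $3,430 + $349 + $9,021 = $12,800 (under)
August 2022–October 2022: $349 + $9,021 + $827 = $10,197 (under)
September 2022–November 2022: $9,021 + $827 + $925 = $10,773 (under)
October 2022–December 2022: $827 + $925 + $34,483 = $36,235 (under)
No window exceeds $73,800.

No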